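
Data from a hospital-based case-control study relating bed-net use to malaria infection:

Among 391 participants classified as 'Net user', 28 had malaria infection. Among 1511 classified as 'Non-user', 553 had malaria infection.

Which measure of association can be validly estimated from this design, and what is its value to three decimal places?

From the description: a = 28, b = 363, c = 553, d = 958.
This is a hospital-based case-control study: participants were sampled on outcome status, so risks in the source population cannot be estimated directly — relative risk is not valid here. The odds ratio is the appropriate measure.
OR = (a·d)/(b·c) = (28 × 958) / (363 × 553) = 26824 / 200739 = 0.13363

0.134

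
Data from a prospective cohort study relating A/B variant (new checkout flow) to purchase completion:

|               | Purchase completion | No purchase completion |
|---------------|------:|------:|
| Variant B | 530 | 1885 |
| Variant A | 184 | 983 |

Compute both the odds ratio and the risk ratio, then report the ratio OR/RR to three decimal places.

1.079

Cells: a = 530, b = 1885, c = 184, d = 983.
OR = (530·983)/(1885·184) = 520990/346840 = 1.50210
Risk in exposed = 530/2415 = 0.21946; risk in unexposed = 184/1167 = 0.15767; RR = 1.39191
OR/RR = 1.50210 / 1.39191 = 1.07917
The outcome is not rare, so the OR lies further from 1 than the RR.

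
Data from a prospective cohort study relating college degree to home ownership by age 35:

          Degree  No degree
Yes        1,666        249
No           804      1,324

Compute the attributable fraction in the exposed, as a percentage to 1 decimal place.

Reading the table with exposure as columns: a = 1666 (Degree, case), b = 804 (Degree, non-case), c = 249 (No degree, case), d = 1324.
Risk in exposed = 1666/2470 = 0.67449; risk in unexposed = 249/1573 = 0.15830.
RR = 0.67449/0.15830 = 4.26096
AR% = (RR − 1)/RR × 100 = (4.26096 − 1)/4.26096 × 100 = 76.5311%

76.5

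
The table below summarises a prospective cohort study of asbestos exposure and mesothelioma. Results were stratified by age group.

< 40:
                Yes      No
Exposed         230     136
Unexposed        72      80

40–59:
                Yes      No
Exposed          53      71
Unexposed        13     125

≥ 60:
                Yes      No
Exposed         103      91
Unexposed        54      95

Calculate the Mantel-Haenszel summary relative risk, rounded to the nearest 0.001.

1.600

RR_MH = Σ(aᵢ·n₀ᵢ/nᵢ) / Σ(cᵢ·n₁ᵢ/nᵢ), with n₁ᵢ = aᵢ+bᵢ (exposed), n₀ᵢ = cᵢ+dᵢ (unexposed), nᵢ = n₁ᵢ+n₀ᵢ.
Stratum 1 (< 40): n₁ = 366, n₀ = 152, n = 518; a·n₀/n = 230·152/518 = 67.4903; c·n₁/n = 72·366/518 = 50.8726
Stratum 2 (40–59): n₁ = 124, n₀ = 138, n = 262; a·n₀/n = 53·138/262 = 27.9160; c·n₁/n = 13·124/262 = 6.1527
Stratum 3 (≥ 60): n₁ = 194, n₀ = 149, n = 343; a·n₀/n = 103·149/343 = 44.7434; c·n₁/n = 54·194/343 = 30.5423
RR_MH = (67.4903 + 27.9160 + 44.7434) / (50.8726 + 6.1527 + 30.5423) = 140.1498 / 87.5675 = 1.60048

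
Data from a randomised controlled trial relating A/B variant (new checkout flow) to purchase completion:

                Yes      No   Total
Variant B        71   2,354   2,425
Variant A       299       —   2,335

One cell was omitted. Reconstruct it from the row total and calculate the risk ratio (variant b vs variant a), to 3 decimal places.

The missing cell is in the unexposed row: 2335 − 299 = 2036.
So a = 71, b = 2354, c = 299, d = 2036.
RR = [a/(a+b)] / [c/(c+d)] = (71/2425) / (299/2335) = 0.02928/0.12805 = 0.22865

0.229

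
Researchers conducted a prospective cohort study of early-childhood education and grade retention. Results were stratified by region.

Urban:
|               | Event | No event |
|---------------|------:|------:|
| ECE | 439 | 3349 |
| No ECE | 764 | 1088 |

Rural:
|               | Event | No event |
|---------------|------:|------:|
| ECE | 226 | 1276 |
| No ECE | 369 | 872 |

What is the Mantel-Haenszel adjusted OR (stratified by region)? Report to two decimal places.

0.25

OR_MH = Σ(aᵢdᵢ/nᵢ) / Σ(bᵢcᵢ/nᵢ), where nᵢ is the stratum total.
Stratum 1 (Urban): n = 5640; a·d/n = 439·1088/5640 = 84.6865; b·c/n = 3349·764/5640 = 453.6589
Stratum 2 (Rural): n = 2743; a·d/n = 226·872/2743 = 71.8454; b·c/n = 1276·369/2743 = 171.6529
OR_MH = (84.6865 + 71.8454) / (453.6589 + 171.6529) = 156.5319 / 625.3118 = 0.25033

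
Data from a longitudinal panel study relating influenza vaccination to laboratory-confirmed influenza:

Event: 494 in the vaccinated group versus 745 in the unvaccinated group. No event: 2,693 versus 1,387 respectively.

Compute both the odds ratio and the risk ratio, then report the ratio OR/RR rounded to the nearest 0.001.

From the description: a = 494, b = 2693, c = 745, d = 1387.
OR = (494·1387)/(2693·745) = 685178/2006285 = 0.34152
Risk in exposed = 494/3187 = 0.15500; risk in unexposed = 745/2132 = 0.34944; RR = 0.44358
OR/RR = 0.34152 / 0.44358 = 0.76990
The outcome is not rare, so the OR lies further from 1 than the RR.

0.770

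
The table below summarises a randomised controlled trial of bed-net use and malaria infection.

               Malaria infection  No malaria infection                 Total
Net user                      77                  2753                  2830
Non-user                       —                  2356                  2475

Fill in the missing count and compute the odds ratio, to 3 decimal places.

0.554

The missing cell is in the unexposed row: 2475 − 2356 = 119.
So a = 77, b = 2753, c = 119, d = 2356.
OR = (a·d)/(b·c) = (77 × 2356) / (2753 × 119) = 181412 / 327607 = 0.55375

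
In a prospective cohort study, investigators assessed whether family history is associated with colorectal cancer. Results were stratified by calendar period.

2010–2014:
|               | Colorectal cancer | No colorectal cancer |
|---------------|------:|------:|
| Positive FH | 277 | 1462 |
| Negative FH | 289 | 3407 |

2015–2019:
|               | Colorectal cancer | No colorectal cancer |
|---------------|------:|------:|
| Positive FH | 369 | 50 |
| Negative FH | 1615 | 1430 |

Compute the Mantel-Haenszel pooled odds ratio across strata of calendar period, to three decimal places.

OR_MH = Σ(aᵢdᵢ/nᵢ) / Σ(bᵢcᵢ/nᵢ), where nᵢ is the stratum total.
Stratum 1 (2010–2014): n = 5435; a·d/n = 277·3407/5435 = 173.6410; b·c/n = 1462·289/5435 = 77.7402
Stratum 2 (2015–2019): n = 3464; a·d/n = 369·1430/3464 = 152.3297; b·c/n = 50·1615/3464 = 23.3112
OR_MH = (173.6410 + 152.3297) / (77.7402 + 23.3112) = 325.9707 / 101.0514 = 3.22579

3.226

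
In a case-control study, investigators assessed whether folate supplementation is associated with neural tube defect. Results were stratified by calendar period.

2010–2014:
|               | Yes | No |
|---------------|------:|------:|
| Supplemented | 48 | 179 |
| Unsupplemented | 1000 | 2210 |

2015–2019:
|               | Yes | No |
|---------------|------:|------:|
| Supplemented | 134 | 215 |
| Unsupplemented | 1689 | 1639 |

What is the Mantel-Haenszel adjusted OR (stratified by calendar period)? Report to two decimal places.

0.60

OR_MH = Σ(aᵢdᵢ/nᵢ) / Σ(bᵢcᵢ/nᵢ), where nᵢ is the stratum total.
Stratum 1 (2010–2014): n = 3437; a·d/n = 48·2210/3437 = 30.8641; b·c/n = 179·1000/3437 = 52.0803
Stratum 2 (2015–2019): n = 3677; a·d/n = 134·1639/3677 = 59.7297; b·c/n = 215·1689/3677 = 98.7585
OR_MH = (30.8641 + 59.7297) / (52.0803 + 98.7585) = 90.5938 / 150.8388 = 0.60060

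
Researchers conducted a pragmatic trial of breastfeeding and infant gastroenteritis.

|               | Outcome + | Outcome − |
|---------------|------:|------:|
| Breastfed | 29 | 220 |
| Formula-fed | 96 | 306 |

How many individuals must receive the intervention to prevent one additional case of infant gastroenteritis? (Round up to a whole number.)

Risk in treated group = 29/249 = 0.11647; risk in control = 96/402 = 0.23881.
Absolute risk reduction = 0.23881 − 0.11647 = 0.12234
NNT = 1 / ARR = 1 / 0.12234 = 8.174 → round up → 9

9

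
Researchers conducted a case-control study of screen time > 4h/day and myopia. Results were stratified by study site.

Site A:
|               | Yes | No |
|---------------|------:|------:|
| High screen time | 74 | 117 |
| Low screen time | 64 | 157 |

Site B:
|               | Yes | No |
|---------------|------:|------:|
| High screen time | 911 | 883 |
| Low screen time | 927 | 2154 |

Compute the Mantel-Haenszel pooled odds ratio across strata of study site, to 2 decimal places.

OR_MH = Σ(aᵢdᵢ/nᵢ) / Σ(bᵢcᵢ/nᵢ), where nᵢ is the stratum total.
Stratum 1 (Site A): n = 412; a·d/n = 74·157/412 = 28.1990; b·c/n = 117·64/412 = 18.1748
Stratum 2 (Site B): n = 4875; a·d/n = 911·2154/4875 = 402.5218; b·c/n = 883·927/4875 = 167.9058
OR_MH = (28.1990 + 402.5218) / (18.1748 + 167.9058) = 430.7209 / 186.0806 = 2.31470

2.31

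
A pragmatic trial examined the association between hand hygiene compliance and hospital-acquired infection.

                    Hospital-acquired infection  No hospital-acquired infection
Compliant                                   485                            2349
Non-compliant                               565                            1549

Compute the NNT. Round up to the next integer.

Risk in treated group = 485/2834 = 0.17114; risk in control = 565/2114 = 0.26727.
Absolute risk reduction = 0.26727 − 0.17114 = 0.09613
NNT = 1 / ARR = 1 / 0.09613 = 10.403 → round up → 11

11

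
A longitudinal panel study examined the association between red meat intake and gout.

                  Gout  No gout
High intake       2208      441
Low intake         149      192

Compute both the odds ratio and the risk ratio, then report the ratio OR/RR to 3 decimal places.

Cells: a = 2208, b = 441, c = 149, d = 192.
OR = (2208·192)/(441·149) = 423936/65709 = 6.45172
Risk in exposed = 2208/2649 = 0.83352; risk in unexposed = 149/341 = 0.43695; RR = 1.90759
OR/RR = 6.45172 / 1.90759 = 3.38213
The outcome is not rare, so the OR lies further from 1 than the RR.

3.382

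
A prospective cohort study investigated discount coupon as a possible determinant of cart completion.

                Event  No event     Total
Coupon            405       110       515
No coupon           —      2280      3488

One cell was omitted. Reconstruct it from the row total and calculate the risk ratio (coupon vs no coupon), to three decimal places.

2.271

The missing cell is in the unexposed row: 3488 − 2280 = 1208.
So a = 405, b = 110, c = 1208, d = 2280.
RR = [a/(a+b)] / [c/(c+d)] = (405/515) / (1208/3488) = 0.78641/0.34633 = 2.27069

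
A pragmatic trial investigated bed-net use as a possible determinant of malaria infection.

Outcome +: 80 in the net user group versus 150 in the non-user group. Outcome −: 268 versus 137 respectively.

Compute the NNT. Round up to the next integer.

Risk in treated group = 80/348 = 0.22989; risk in control = 150/287 = 0.52265.
Absolute risk reduction = 0.52265 − 0.22989 = 0.29276
NNT = 1 / ARR = 1 / 0.29276 = 3.416 → round up → 4

4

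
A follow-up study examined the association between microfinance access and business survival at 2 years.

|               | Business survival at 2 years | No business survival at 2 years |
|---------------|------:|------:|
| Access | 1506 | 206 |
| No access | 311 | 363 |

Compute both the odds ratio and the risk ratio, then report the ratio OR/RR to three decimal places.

Cells: a = 1506, b = 206, c = 311, d = 363.
OR = (1506·363)/(206·311) = 546678/64066 = 8.53304
Risk in exposed = 1506/1712 = 0.87967; risk in unexposed = 311/674 = 0.46142; RR = 1.90643
OR/RR = 8.53304 / 1.90643 = 4.47593
The outcome is not rare, so the OR lies further from 1 than the RR.

4.476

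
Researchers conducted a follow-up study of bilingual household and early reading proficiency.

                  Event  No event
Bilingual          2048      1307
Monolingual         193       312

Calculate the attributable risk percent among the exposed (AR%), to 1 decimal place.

Cells: a = 2048, b = 1307, c = 193, d = 312.
Risk in exposed = 2048/3355 = 0.61043; risk in unexposed = 193/505 = 0.38218.
RR = 0.61043/0.38218 = 1.59724
AR% = (RR − 1)/RR × 100 = (1.59724 − 1)/1.59724 × 100 = 37.3922%

37.4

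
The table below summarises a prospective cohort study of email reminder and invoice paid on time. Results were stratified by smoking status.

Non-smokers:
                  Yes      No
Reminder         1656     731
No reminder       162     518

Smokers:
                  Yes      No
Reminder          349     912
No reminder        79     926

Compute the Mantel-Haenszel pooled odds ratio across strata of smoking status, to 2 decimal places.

OR_MH = Σ(aᵢdᵢ/nᵢ) / Σ(bᵢcᵢ/nᵢ), where nᵢ is the stratum total.
Stratum 1 (Non-smokers): n = 3067; a·d/n = 1656·518/3067 = 279.6896; b·c/n = 731·162/3067 = 38.6117
Stratum 2 (Smokers): n = 2266; a·d/n = 349·926/2266 = 142.6187; b·c/n = 912·79/2266 = 31.7952
OR_MH = (279.6896 + 142.6187) / (38.6117 + 31.7952) = 422.3083 / 70.4069 = 5.99811

6.00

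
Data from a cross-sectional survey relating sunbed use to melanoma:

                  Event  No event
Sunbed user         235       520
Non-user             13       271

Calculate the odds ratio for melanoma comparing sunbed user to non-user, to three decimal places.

Cells: a = 235, b = 520, c = 13, d = 271.
OR = (a·d)/(b·c) = (235 × 271) / (520 × 13) = 63685 / 6760 = 9.42086
The odds of melanoma are about 9.42 times as high in the sunbed user group.

9.421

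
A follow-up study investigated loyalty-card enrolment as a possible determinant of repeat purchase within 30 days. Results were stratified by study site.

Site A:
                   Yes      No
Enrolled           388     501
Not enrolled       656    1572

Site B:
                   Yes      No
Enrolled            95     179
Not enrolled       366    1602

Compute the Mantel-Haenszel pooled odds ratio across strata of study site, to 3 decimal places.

1.957

OR_MH = Σ(aᵢdᵢ/nᵢ) / Σ(bᵢcᵢ/nᵢ), where nᵢ is the stratum total.
Stratum 1 (Site A): n = 3117; a·d/n = 388·1572/3117 = 195.6805; b·c/n = 501·656/3117 = 105.4398
Stratum 2 (Site B): n = 2242; a·d/n = 95·1602/2242 = 67.8814; b·c/n = 179·366/2242 = 29.2212
OR_MH = (195.6805 + 67.8814) / (105.4398 + 29.2212) = 263.5618 / 134.6611 = 1.95722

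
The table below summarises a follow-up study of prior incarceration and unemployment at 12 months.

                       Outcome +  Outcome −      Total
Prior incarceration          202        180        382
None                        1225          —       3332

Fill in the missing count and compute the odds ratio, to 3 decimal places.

The missing cell is in the unexposed row: 3332 − 1225 = 2107.
So a = 202, b = 180, c = 1225, d = 2107.
OR = (a·d)/(b·c) = (202 × 2107) / (180 × 1225) = 425614 / 220500 = 1.93022

1.930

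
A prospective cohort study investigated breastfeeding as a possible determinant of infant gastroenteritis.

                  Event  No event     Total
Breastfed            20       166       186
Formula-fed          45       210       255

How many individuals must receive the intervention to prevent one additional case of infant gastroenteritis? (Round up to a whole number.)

15

Risk in treated group = 20/186 = 0.10753; risk in control = 45/255 = 0.17647.
Absolute risk reduction = 0.17647 − 0.10753 = 0.06894
NNT = 1 / ARR = 1 / 0.06894 = 14.505 → round up → 15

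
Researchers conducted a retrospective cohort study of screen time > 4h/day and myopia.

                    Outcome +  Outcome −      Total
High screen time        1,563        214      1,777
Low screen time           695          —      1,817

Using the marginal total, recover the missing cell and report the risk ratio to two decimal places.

The missing cell is in the unexposed row: 1817 − 695 = 1122.
So a = 1563, b = 214, c = 695, d = 1122.
RR = [a/(a+b)] / [c/(c+d)] = (1563/1777) / (695/1817) = 0.87957/0.38250 = 2.29954

2.30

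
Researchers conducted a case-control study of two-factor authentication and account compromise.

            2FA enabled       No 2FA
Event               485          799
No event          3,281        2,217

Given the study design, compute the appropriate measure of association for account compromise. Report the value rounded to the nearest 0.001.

0.410

Reading the table with exposure as columns: a = 485 (2FA enabled, case), b = 3281 (2FA enabled, non-case), c = 799 (No 2FA, case), d = 2217.
This is a case-control study: participants were sampled on outcome status, so risks in the source population cannot be estimated directly — relative risk is not valid here. The odds ratio is the appropriate measure.
OR = (a·d)/(b·c) = (485 × 2217) / (3281 × 799) = 1075245 / 2621519 = 0.41016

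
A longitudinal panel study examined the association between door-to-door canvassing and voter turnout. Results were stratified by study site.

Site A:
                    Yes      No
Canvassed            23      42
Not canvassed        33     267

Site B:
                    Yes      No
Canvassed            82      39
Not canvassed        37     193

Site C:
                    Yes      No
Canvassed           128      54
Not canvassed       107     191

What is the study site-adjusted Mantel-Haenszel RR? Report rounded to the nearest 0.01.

2.57

RR_MH = Σ(aᵢ·n₀ᵢ/nᵢ) / Σ(cᵢ·n₁ᵢ/nᵢ), with n₁ᵢ = aᵢ+bᵢ (exposed), n₀ᵢ = cᵢ+dᵢ (unexposed), nᵢ = n₁ᵢ+n₀ᵢ.
Stratum 1 (Site A): n₁ = 65, n₀ = 300, n = 365; a·n₀/n = 23·300/365 = 18.9041; c·n₁/n = 33·65/365 = 5.8767
Stratum 2 (Site B): n₁ = 121, n₀ = 230, n = 351; a·n₀/n = 82·230/351 = 53.7322; c·n₁/n = 37·121/351 = 12.7550
Stratum 3 (Site C): n₁ = 182, n₀ = 298, n = 480; a·n₀/n = 128·298/480 = 79.4667; c·n₁/n = 107·182/480 = 40.5708
RR_MH = (18.9041 + 53.7322 + 79.4667) / (5.8767 + 12.7550 + 40.5708) = 152.1030 / 59.2025 = 2.56920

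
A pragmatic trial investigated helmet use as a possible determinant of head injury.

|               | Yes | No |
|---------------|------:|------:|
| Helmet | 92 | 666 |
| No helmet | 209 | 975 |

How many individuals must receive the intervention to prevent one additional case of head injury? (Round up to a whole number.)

Risk in treated group = 92/758 = 0.12137; risk in control = 209/1184 = 0.17652.
Absolute risk reduction = 0.17652 − 0.12137 = 0.05515
NNT = 1 / ARR = 1 / 0.05515 = 18.133 → round up → 19

19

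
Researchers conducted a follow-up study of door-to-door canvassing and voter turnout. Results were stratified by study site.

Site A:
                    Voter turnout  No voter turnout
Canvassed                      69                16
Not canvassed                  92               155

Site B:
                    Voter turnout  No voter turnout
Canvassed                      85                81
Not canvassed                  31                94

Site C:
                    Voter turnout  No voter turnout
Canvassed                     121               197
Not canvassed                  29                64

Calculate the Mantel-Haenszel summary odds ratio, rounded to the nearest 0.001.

OR_MH = Σ(aᵢdᵢ/nᵢ) / Σ(bᵢcᵢ/nᵢ), where nᵢ is the stratum total.
Stratum 1 (Site A): n = 332; a·d/n = 69·155/332 = 32.2139; b·c/n = 16·92/332 = 4.4337
Stratum 2 (Site B): n = 291; a·d/n = 85·94/291 = 27.4570; b·c/n = 81·31/291 = 8.6289
Stratum 3 (Site C): n = 411; a·d/n = 121·64/411 = 18.8418; b·c/n = 197·29/411 = 13.9002
OR_MH = (32.2139 + 27.4570 + 18.8418) / (4.4337 + 8.6289 + 13.9002) = 78.5127 / 26.9628 = 2.91189

2.912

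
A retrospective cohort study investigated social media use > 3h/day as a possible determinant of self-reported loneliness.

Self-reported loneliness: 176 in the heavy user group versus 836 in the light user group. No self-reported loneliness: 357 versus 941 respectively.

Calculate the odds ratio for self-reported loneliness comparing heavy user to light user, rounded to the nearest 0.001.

0.555

From the description: a = 176, b = 357, c = 836, d = 941.
OR = (a·d)/(b·c) = (176 × 941) / (357 × 836) = 165616 / 298452 = 0.55492
Exposure is associated with lower odds of self-reported loneliness (OR = 0.55 < 1).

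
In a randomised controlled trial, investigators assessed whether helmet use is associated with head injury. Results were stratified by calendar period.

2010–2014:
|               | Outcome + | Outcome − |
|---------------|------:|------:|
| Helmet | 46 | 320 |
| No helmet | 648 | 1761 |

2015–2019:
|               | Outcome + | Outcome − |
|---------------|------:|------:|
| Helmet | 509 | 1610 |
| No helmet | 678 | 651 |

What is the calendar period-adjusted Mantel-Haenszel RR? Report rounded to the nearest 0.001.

0.470

RR_MH = Σ(aᵢ·n₀ᵢ/nᵢ) / Σ(cᵢ·n₁ᵢ/nᵢ), with n₁ᵢ = aᵢ+bᵢ (exposed), n₀ᵢ = cᵢ+dᵢ (unexposed), nᵢ = n₁ᵢ+n₀ᵢ.
Stratum 1 (2010–2014): n₁ = 366, n₀ = 2409, n = 2775; a·n₀/n = 46·2409/2775 = 39.9330; c·n₁/n = 648·366/2775 = 85.4659
Stratum 2 (2015–2019): n₁ = 2119, n₀ = 1329, n = 3448; a·n₀/n = 509·1329/3448 = 196.1894; c·n₁/n = 678·2119/3448 = 416.6711
RR_MH = (39.9330 + 196.1894) / (85.4659 + 416.6711) = 236.1224 / 502.1371 = 0.47023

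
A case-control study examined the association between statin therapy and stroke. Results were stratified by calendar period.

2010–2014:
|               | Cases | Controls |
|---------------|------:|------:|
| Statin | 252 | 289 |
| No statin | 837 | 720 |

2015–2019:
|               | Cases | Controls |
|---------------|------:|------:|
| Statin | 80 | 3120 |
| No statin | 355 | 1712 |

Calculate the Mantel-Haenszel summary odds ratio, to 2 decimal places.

0.35

OR_MH = Σ(aᵢdᵢ/nᵢ) / Σ(bᵢcᵢ/nᵢ), where nᵢ is the stratum total.
Stratum 1 (2010–2014): n = 2098; a·d/n = 252·720/2098 = 86.4824; b·c/n = 289·837/2098 = 115.2969
Stratum 2 (2015–2019): n = 5267; a·d/n = 80·1712/5267 = 26.0034; b·c/n = 3120·355/5267 = 210.2905
OR_MH = (86.4824 + 26.0034) / (115.2969 + 210.2905) = 112.4858 / 325.5874 = 0.34549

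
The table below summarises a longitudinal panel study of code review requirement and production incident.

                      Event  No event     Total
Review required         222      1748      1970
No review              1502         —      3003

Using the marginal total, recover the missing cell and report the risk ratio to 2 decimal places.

The missing cell is in the unexposed row: 3003 − 1502 = 1501.
So a = 222, b = 1748, c = 1502, d = 1501.
RR = [a/(a+b)] / [c/(c+d)] = (222/1970) / (1502/3003) = 0.11269/0.50017 = 0.22531

0.23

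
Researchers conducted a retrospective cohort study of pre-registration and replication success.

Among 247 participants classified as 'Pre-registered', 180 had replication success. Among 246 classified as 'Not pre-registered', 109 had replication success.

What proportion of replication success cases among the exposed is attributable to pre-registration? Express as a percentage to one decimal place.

From the description: a = 180, b = 67, c = 109, d = 137.
Risk in exposed = 180/247 = 0.72874; risk in unexposed = 109/246 = 0.44309.
RR = 0.72874/0.44309 = 1.64469
AR% = (RR − 1)/RR × 100 = (1.64469 − 1)/1.64469 × 100 = 39.1983%

39.2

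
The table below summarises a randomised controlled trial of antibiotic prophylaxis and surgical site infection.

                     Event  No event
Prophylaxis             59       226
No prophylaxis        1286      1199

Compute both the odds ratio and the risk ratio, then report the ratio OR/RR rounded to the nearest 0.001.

Cells: a = 59, b = 226, c = 1286, d = 1199.
OR = (59·1199)/(226·1286) = 70741/290636 = 0.24340
Risk in exposed = 59/285 = 0.20702; risk in unexposed = 1286/2485 = 0.51751; RR = 0.40003
OR/RR = 0.24340 / 0.40003 = 0.60846
The outcome is not rare, so the OR lies further from 1 than the RR.

0.608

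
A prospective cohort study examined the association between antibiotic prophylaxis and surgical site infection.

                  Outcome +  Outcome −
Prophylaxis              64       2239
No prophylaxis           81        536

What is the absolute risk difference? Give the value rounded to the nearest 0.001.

-0.103

Cells: a = 64, b = 2239, c = 81, d = 536.
Risk in exposed = 64/2303 = 0.027790; risk in unexposed = 81/617 = 0.131280.
Risk difference = 0.027790 − 0.131280 = -0.103491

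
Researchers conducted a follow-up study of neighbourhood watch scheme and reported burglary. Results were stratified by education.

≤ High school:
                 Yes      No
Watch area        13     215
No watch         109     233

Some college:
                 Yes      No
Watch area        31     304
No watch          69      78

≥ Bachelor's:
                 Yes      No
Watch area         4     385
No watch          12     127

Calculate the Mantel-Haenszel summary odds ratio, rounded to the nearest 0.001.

0.121

OR_MH = Σ(aᵢdᵢ/nᵢ) / Σ(bᵢcᵢ/nᵢ), where nᵢ is the stratum total.
Stratum 1 (≤ High school): n = 570; a·d/n = 13·233/570 = 5.3140; b·c/n = 215·109/570 = 41.1140
Stratum 2 (Some college): n = 482; a·d/n = 31·78/482 = 5.0166; b·c/n = 304·69/482 = 43.5187
Stratum 3 (≥ Bachelor's): n = 528; a·d/n = 4·127/528 = 0.9621; b·c/n = 385·12/528 = 8.7500
OR_MH = (5.3140 + 5.0166 + 0.9621) / (41.1140 + 43.5187 + 8.7500) = 11.2928 / 93.3827 = 0.12093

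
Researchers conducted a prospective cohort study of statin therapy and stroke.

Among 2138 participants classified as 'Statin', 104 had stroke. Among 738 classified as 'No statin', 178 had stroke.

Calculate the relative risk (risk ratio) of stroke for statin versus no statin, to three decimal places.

From the description: a = 104, b = 2034, c = 178, d = 560.
Risk in exposed = 104/2138 = 0.04864; risk in unexposed = 178/738 = 0.24119.
RR = 0.04864 / 0.24119 = 0.20168
The risk is 80% lower among the exposed than among the unexposed.

0.202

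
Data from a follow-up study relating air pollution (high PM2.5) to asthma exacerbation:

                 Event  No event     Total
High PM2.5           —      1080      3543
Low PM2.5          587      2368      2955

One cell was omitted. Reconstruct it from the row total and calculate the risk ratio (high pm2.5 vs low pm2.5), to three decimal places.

3.500

The missing cell is in the exposed row: 3543 − 1080 = 2463.
So a = 2463, b = 1080, c = 587, d = 2368.
RR = [a/(a+b)] / [c/(c+d)] = (2463/3543) / (587/2955) = 0.69517/0.19865 = 3.49955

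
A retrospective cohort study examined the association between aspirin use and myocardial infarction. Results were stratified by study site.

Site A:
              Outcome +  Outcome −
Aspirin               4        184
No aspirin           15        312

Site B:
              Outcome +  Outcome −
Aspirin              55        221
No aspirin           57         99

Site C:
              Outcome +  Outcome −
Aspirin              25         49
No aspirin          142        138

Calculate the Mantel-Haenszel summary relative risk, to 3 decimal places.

RR_MH = Σ(aᵢ·n₀ᵢ/nᵢ) / Σ(cᵢ·n₁ᵢ/nᵢ), with n₁ᵢ = aᵢ+bᵢ (exposed), n₀ᵢ = cᵢ+dᵢ (unexposed), nᵢ = n₁ᵢ+n₀ᵢ.
Stratum 1 (Site A): n₁ = 188, n₀ = 327, n = 515; a·n₀/n = 4·327/515 = 2.5398; c·n₁/n = 15·188/515 = 5.4757
Stratum 2 (Site B): n₁ = 276, n₀ = 156, n = 432; a·n₀/n = 55·156/432 = 19.8611; c·n₁/n = 57·276/432 = 36.4167
Stratum 3 (Site C): n₁ = 74, n₀ = 280, n = 354; a·n₀/n = 25·280/354 = 19.7740; c·n₁/n = 142·74/354 = 29.6836
RR_MH = (2.5398 + 19.8611 + 19.7740) / (5.4757 + 36.4167 + 29.6836) = 42.1749 / 71.5760 = 0.58923

0.589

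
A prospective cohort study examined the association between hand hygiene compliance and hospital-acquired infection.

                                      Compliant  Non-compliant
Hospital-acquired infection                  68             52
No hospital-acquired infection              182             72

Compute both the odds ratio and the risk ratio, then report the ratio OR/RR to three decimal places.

0.798

Reading the table with exposure as columns: a = 68 (Compliant, case), b = 182 (Compliant, non-case), c = 52 (Non-compliant, case), d = 72.
OR = (68·72)/(182·52) = 4896/9464 = 0.51733
Risk in exposed = 68/250 = 0.27200; risk in unexposed = 52/124 = 0.41935; RR = 0.64862
OR/RR = 0.51733 / 0.64862 = 0.79759
The outcome is not rare, so the OR lies further from 1 than the RR.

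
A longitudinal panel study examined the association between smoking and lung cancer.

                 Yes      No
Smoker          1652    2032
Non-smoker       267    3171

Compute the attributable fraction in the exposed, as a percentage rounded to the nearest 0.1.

82.7

Cells: a = 1652, b = 2032, c = 267, d = 3171.
Risk in exposed = 1652/3684 = 0.44843; risk in unexposed = 267/3438 = 0.07766.
RR = 0.44843/0.07766 = 5.77411
AR% = (RR − 1)/RR × 100 = (5.77411 − 1)/5.77411 × 100 = 82.6813%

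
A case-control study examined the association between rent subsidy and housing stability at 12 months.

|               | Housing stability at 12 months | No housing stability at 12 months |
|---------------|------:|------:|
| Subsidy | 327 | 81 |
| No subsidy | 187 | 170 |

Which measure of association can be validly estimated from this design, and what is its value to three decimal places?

3.670

Cells: a = 327, b = 81, c = 187, d = 170.
This is a case-control study: participants were sampled on outcome status, so risks in the source population cannot be estimated directly — relative risk is not valid here. The odds ratio is the appropriate measure.
OR = (a·d)/(b·c) = (327 × 170) / (81 × 187) = 55590 / 15147 = 3.67003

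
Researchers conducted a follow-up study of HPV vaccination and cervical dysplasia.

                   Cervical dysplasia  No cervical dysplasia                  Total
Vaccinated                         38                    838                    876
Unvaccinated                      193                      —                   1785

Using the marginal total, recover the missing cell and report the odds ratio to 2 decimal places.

The missing cell is in the unexposed row: 1785 − 193 = 1592.
So a = 38, b = 838, c = 193, d = 1592.
OR = (a·d)/(b·c) = (38 × 1592) / (838 × 193) = 60496 / 161734 = 0.37405

0.37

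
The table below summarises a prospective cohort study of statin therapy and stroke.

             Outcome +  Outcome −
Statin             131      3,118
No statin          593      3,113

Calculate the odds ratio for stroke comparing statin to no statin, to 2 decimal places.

0.22

Cells: a = 131, b = 3118, c = 593, d = 3113.
OR = (a·d)/(b·c) = (131 × 3113) / (3118 × 593) = 407803 / 1848974 = 0.22056
Exposure is associated with lower odds of stroke (OR = 0.22 < 1).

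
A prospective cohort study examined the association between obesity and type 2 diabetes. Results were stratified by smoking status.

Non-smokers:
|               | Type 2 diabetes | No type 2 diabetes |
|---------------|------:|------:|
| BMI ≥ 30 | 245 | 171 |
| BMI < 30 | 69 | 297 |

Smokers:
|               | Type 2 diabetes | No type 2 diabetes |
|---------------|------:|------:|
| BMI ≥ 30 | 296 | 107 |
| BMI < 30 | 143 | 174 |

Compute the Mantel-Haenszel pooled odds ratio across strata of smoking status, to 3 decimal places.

4.529

OR_MH = Σ(aᵢdᵢ/nᵢ) / Σ(bᵢcᵢ/nᵢ), where nᵢ is the stratum total.
Stratum 1 (Non-smokers): n = 782; a·d/n = 245·297/782 = 93.0499; b·c/n = 171·69/782 = 15.0882
Stratum 2 (Smokers): n = 720; a·d/n = 296·174/720 = 71.5333; b·c/n = 107·143/720 = 21.2514
OR_MH = (93.0499 + 71.5333) / (15.0882 + 21.2514) = 164.5832 / 36.3396 = 4.52903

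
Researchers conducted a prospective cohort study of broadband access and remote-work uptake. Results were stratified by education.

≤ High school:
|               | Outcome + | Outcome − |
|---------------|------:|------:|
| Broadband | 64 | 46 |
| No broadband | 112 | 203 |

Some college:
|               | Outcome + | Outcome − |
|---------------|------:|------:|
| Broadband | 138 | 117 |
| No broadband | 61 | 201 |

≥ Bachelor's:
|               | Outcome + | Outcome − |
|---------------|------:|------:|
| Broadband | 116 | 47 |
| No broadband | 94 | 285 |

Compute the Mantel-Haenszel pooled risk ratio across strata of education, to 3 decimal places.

RR_MH = Σ(aᵢ·n₀ᵢ/nᵢ) / Σ(cᵢ·n₁ᵢ/nᵢ), with n₁ᵢ = aᵢ+bᵢ (exposed), n₀ᵢ = cᵢ+dᵢ (unexposed), nᵢ = n₁ᵢ+n₀ᵢ.
Stratum 1 (≤ High school): n₁ = 110, n₀ = 315, n = 425; a·n₀/n = 64·315/425 = 47.4353; c·n₁/n = 112·110/425 = 28.9882
Stratum 2 (Some college): n₁ = 255, n₀ = 262, n = 517; a·n₀/n = 138·262/517 = 69.9342; c·n₁/n = 61·255/517 = 30.0870
Stratum 3 (≥ Bachelor's): n₁ = 163, n₀ = 379, n = 542; a·n₀/n = 116·379/542 = 81.1144; c·n₁/n = 94·163/542 = 28.2694
RR_MH = (47.4353 + 69.9342 + 81.1144) / (28.9882 + 30.0870 + 28.2694) = 198.4839 / 87.3446 = 2.27242

2.272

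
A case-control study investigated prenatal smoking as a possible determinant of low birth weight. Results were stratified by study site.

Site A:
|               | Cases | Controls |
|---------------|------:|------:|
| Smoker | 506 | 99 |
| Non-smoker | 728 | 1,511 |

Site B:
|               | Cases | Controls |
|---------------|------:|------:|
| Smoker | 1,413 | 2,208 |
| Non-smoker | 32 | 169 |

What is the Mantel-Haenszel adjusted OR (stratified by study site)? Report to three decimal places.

OR_MH = Σ(aᵢdᵢ/nᵢ) / Σ(bᵢcᵢ/nᵢ), where nᵢ is the stratum total.
Stratum 1 (Site A): n = 2844; a·d/n = 506·1511/2844 = 268.8347; b·c/n = 99·728/2844 = 25.3418
Stratum 2 (Site B): n = 3822; a·d/n = 1413·169/3822 = 62.4796; b·c/n = 2208·32/3822 = 18.4867
OR_MH = (268.8347 + 62.4796) / (25.3418 + 18.4867) = 331.3143 / 43.8284 = 7.55935

7.559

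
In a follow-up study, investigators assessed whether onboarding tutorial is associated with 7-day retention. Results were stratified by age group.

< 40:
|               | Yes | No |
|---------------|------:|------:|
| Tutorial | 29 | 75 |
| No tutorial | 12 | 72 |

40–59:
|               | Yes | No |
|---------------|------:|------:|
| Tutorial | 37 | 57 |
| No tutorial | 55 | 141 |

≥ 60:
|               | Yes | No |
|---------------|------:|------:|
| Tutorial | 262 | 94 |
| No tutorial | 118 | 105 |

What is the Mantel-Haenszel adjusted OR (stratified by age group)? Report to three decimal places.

2.204

OR_MH = Σ(aᵢdᵢ/nᵢ) / Σ(bᵢcᵢ/nᵢ), where nᵢ is the stratum total.
Stratum 1 (< 40): n = 188; a·d/n = 29·72/188 = 11.1064; b·c/n = 75·12/188 = 4.7872
Stratum 2 (40–59): n = 290; a·d/n = 37·141/290 = 17.9897; b·c/n = 57·55/290 = 10.8103
Stratum 3 (≥ 60): n = 579; a·d/n = 262·105/579 = 47.5130; b·c/n = 94·118/579 = 19.1572
OR_MH = (11.1064 + 17.9897 + 47.5130) / (4.7872 + 10.8103 + 19.1572) = 76.6090 / 34.7547 = 2.20427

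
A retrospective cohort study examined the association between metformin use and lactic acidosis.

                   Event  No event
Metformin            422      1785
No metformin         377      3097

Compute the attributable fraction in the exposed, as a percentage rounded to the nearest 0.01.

43.25

Cells: a = 422, b = 1785, c = 377, d = 3097.
Risk in exposed = 422/2207 = 0.19121; risk in unexposed = 377/3474 = 0.10852.
RR = 0.19121/0.10852 = 1.76197
AR% = (RR − 1)/RR × 100 = (1.76197 − 1)/1.76197 × 100 = 43.2454%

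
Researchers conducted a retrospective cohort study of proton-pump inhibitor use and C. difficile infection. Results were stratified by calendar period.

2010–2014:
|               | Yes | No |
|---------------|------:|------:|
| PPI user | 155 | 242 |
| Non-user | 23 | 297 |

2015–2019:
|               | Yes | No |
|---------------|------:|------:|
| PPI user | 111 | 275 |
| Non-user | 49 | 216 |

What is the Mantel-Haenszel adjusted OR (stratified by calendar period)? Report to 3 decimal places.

3.550

OR_MH = Σ(aᵢdᵢ/nᵢ) / Σ(bᵢcᵢ/nᵢ), where nᵢ is the stratum total.
Stratum 1 (2010–2014): n = 717; a·d/n = 155·297/717 = 64.2050; b·c/n = 242·23/717 = 7.7629
Stratum 2 (2015–2019): n = 651; a·d/n = 111·216/651 = 36.8295; b·c/n = 275·49/651 = 20.6989
OR_MH = (64.2050 + 36.8295) / (7.7629 + 20.6989) = 101.0345 / 28.4618 = 3.54983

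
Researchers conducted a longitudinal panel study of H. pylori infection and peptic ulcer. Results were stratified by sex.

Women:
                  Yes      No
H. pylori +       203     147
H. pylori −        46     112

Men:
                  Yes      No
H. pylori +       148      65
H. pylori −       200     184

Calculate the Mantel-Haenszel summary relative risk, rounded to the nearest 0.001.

1.536

RR_MH = Σ(aᵢ·n₀ᵢ/nᵢ) / Σ(cᵢ·n₁ᵢ/nᵢ), with n₁ᵢ = aᵢ+bᵢ (exposed), n₀ᵢ = cᵢ+dᵢ (unexposed), nᵢ = n₁ᵢ+n₀ᵢ.
Stratum 1 (Women): n₁ = 350, n₀ = 158, n = 508; a·n₀/n = 203·158/508 = 63.1378; c·n₁/n = 46·350/508 = 31.6929
Stratum 2 (Men): n₁ = 213, n₀ = 384, n = 597; a·n₀/n = 148·384/597 = 95.1960; c·n₁/n = 200·213/597 = 71.3568
RR_MH = (63.1378 + 95.1960) / (31.6929 + 71.3568) = 158.3338 / 103.0497 = 1.53648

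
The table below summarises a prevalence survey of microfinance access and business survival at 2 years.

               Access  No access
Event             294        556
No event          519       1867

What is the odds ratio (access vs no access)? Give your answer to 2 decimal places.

Reading the table with exposure as columns: a = 294 (Access, case), b = 519 (Access, non-case), c = 556 (No access, case), d = 1867.
OR = (a·d)/(b·c) = (294 × 1867) / (519 × 556) = 548898 / 288564 = 1.90217
The odds of business survival at 2 years are about 1.90 times as high in the access group.

1.90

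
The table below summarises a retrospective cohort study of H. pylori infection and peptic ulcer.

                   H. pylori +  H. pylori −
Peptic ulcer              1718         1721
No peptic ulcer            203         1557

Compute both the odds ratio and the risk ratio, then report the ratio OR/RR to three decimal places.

Reading the table with exposure as columns: a = 1718 (H. pylori +, case), b = 203 (H. pylori +, non-case), c = 1721 (H. pylori −, case), d = 1557.
OR = (1718·1557)/(203·1721) = 2674926/349363 = 7.65658
Risk in exposed = 1718/1921 = 0.89433; risk in unexposed = 1721/3278 = 0.52502; RR = 1.70343
OR/RR = 7.65658 / 1.70343 = 4.49481
The outcome is not rare, so the OR lies further from 1 than the RR.

4.495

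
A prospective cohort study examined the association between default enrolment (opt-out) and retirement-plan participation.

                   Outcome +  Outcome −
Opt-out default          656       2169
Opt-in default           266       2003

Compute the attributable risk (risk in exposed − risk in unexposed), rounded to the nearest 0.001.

0.115

Cells: a = 656, b = 2169, c = 266, d = 2003.
Risk in exposed = 656/2825 = 0.232212; risk in unexposed = 266/2269 = 0.117232.
Risk difference = 0.232212 − 0.117232 = 0.114980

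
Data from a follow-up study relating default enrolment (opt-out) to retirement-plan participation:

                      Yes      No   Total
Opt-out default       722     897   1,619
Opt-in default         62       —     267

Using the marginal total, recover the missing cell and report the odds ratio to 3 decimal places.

2.661

The missing cell is in the unexposed row: 267 − 62 = 205.
So a = 722, b = 897, c = 62, d = 205.
OR = (a·d)/(b·c) = (722 × 205) / (897 × 62) = 148010 / 55614 = 2.66138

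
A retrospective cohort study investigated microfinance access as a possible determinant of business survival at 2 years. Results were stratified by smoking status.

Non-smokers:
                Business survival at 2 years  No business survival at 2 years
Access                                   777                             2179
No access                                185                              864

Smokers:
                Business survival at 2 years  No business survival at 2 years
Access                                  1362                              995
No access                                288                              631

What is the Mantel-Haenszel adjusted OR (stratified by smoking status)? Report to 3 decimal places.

OR_MH = Σ(aᵢdᵢ/nᵢ) / Σ(bᵢcᵢ/nᵢ), where nᵢ is the stratum total.
Stratum 1 (Non-smokers): n = 4005; a·d/n = 777·864/4005 = 167.6225; b·c/n = 2179·185/4005 = 100.6529
Stratum 2 (Smokers): n = 3276; a·d/n = 1362·631/3276 = 262.3388; b·c/n = 995·288/3276 = 87.4725
OR_MH = (167.6225 + 262.3388) / (100.6529 + 87.4725) = 429.9613 / 188.1255 = 2.28550

2.286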